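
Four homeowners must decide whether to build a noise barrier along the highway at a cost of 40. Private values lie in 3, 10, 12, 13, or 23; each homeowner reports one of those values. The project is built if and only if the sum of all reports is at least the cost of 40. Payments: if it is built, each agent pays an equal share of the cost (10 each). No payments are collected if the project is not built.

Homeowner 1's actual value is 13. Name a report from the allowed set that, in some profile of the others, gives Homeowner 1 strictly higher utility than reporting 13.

23

Suppose Homeowner 2 reports 3, Homeowner 3 reports 3 and Homeowner 4 reports 12.
Report 13: project not built, utility 0.
Report 23: project built, pays 10, utility 13 - 10 = 3.
So reporting 23 beats truth here (3 > 0).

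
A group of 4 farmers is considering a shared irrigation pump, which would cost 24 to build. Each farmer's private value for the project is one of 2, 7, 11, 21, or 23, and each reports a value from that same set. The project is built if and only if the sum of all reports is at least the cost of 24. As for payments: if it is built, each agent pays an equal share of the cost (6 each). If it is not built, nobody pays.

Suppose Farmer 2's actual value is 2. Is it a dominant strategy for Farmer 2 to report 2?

Yes

Check each profile of the others' reports and compare truth against every alternative report.
Others report (2, 7, 11): truth gives 0, best alternative gives -4.
Others report (2, 11, 7): truth gives 0, best alternative gives -4.
Others report (7, 2, 11): truth gives 0, best alternative gives -4.
Others report (7, 7, 7): truth gives 0, best alternative gives -4.
Others report (7, 11, 2): truth gives 0, best alternative gives -4.
Others report (11, 2, 7): truth gives 0, best alternative gives -4.
(Remaining 119 profiles checked similarly; truth is weakly best in each.)
In every case the truthful report is at least as good as any alternative, so it is a dominant strategy.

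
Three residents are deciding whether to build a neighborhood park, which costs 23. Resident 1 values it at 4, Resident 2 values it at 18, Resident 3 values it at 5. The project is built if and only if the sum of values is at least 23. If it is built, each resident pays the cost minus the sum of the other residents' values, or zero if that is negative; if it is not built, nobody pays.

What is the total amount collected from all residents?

15

Total value 27 ≥ cost 23, so it is built.
Resident 1: others sum to 23; max(0, 23 - 23) = 0.
Resident 2: others sum to 9; max(0, 23 - 9) = 14.
Resident 3: others sum to 22; max(0, 23 - 22) = 1.
Total collected = 0 + 14 + 1 = 15.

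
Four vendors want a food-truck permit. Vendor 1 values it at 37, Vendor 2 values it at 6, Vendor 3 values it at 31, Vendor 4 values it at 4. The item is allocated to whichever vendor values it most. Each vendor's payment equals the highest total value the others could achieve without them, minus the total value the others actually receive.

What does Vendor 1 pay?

Vendor 1 has the highest value and receives the item.
Without Vendor 1, the item would go to the next-highest value, 31, so the others could achieve 31.
With Vendor 1 present and winning, the others receive nothing, so their total is 0.
Payment = 31 - 0 = 31.

31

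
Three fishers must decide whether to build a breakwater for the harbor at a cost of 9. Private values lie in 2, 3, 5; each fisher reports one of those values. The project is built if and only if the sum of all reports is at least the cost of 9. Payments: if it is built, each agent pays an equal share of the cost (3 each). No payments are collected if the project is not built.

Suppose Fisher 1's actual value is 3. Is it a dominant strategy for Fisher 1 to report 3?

Yes

Check each profile of the others' reports and compare truth against every alternative report.
Others report (2, 2): truth gives 0, best alternative gives 0.
Others report (2, 3): truth gives 0, best alternative gives 0.
Others report (2, 5): truth gives 0, best alternative gives 0.
Others report (3, 2): truth gives 0, best alternative gives 0.
Others report (3, 3): truth gives 0, best alternative gives 0.
Others report (3, 5): truth gives 0, best alternative gives 0.
(Remaining 3 profiles checked similarly; truth is weakly best in each.)
In every case the truthful report is at least as good as any alternative, so it is a dominant strategy.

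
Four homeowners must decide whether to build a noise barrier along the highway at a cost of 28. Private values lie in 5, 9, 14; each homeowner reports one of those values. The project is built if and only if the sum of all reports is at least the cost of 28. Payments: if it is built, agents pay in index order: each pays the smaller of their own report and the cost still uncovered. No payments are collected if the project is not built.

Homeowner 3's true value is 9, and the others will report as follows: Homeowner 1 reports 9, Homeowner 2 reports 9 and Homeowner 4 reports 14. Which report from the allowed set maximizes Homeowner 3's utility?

5

Report 5: project built, pays 5, utility 9 - 5 = 4.
Report 9: project built, pays 9, utility 9 - 9 = 0.
Report 14: project built, pays 10, utility 9 - 10 = -1.
The best choice is 5 with utility 4.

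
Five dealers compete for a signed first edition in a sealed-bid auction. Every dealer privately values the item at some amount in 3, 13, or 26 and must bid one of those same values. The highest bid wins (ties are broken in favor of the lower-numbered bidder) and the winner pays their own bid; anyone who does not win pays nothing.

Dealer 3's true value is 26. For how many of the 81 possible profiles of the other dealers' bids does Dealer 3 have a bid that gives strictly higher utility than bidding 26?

Others bid (3, 3, 3, 3): truth gives 0; bid 13 gives 13 > 0. Violating.
Others bid (3, 3, 3, 13): truth gives 0; bid 13 gives 13 > 0. Violating.
Others bid (3, 3, 13, 3): truth gives 0; bid 13 gives 13 > 0. Violating.
Others bid (3, 3, 13, 13): truth gives 0; bid 13 gives 13 > 0. Violating.
Others bid (3, 3, 3, 26): truth gives 0; no alternative beats it.
Others bid (3, 3, 13, 26): truth gives 0; no alternative beats it.
(Checking all 81 profiles: 4 have a profitable deviation, 77 do not.)

4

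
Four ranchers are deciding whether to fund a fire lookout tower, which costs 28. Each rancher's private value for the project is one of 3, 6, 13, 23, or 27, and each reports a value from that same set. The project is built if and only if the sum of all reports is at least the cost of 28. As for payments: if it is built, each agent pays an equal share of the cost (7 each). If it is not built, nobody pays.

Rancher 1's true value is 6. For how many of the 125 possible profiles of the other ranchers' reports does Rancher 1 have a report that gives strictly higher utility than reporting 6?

Others report (3, 6, 13): truth gives -1; report 3 gives 0 > -1. Violating.
Others report (3, 13, 6): truth gives -1; report 3 gives 0 > -1. Violating.
Others report (6, 3, 13): truth gives -1; report 3 gives 0 > -1. Violating.
Others report (6, 13, 3): truth gives -1; report 3 gives 0 > -1. Violating.
Others report (3, 3, 3): truth gives 0; no alternative beats it.
Others report (3, 3, 6): truth gives 0; no alternative beats it.
(Checking all 125 profiles: 6 have a profitable deviation, 119 do not.)

6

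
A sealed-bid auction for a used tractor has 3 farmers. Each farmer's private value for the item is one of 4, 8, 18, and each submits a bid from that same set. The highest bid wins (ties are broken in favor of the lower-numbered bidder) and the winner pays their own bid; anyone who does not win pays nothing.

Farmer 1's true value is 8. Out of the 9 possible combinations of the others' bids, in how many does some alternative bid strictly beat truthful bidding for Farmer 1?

1

Others bid (4, 4): truth gives 0; bid 4 gives 4 > 0. Violating.
Others bid (4, 8): truth gives 0; no alternative beats it.
Others bid (4, 18): truth gives 0; no alternative beats it.
(Checking all 9 profiles: 1 has a profitable deviation, 8 do not.)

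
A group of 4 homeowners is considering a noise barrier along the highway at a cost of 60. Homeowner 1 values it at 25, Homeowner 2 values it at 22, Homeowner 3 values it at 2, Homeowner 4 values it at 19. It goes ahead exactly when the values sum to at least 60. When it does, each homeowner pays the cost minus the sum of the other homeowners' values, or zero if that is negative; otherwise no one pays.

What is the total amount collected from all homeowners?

Total value 68 ≥ cost 60, so it is built.
Homeowner 1: others sum to 43; max(0, 60 - 43) = 17.
Homeowner 2: others sum to 46; max(0, 60 - 46) = 14.
Homeowner 3: others sum to 66; max(0, 60 - 66) = 0.
Homeowner 4: others sum to 49; max(0, 60 - 49) = 11.
Total collected = 17 + 14 + 0 + 11 = 42.

42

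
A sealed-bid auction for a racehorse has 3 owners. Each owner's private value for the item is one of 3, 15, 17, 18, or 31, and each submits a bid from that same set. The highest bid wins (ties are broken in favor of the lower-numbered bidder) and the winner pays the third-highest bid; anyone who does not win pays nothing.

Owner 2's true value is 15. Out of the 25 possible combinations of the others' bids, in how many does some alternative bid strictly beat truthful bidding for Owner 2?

Others bid (3, 17): truth gives 0; bid 17 gives 12 > 0. Violating.
Others bid (3, 18): truth gives 0; bid 18 gives 12 > 0. Violating.
Others bid (3, 31): truth gives 0; bid 31 gives 12 > 0. Violating.
Others bid (15, 3): truth gives 0; bid 17 gives 12 > 0. Violating.
Others bid (3, 3): truth gives 12; no alternative beats it.
Others bid (3, 15): truth gives 12; no alternative beats it.
(Checking all 25 profiles: 6 have a profitable deviation, 19 do not.)

6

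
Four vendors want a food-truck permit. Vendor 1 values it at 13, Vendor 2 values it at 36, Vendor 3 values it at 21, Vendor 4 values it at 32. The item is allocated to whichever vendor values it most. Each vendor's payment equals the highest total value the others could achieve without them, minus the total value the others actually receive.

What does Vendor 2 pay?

32

Vendor 2 has the highest value and receives the item.
Without Vendor 2, the item would go to the next-highest value, 32, so the others could achieve 32.
With Vendor 2 present and winning, the others receive nothing, so their total is 0.
Payment = 32 - 0 = 32.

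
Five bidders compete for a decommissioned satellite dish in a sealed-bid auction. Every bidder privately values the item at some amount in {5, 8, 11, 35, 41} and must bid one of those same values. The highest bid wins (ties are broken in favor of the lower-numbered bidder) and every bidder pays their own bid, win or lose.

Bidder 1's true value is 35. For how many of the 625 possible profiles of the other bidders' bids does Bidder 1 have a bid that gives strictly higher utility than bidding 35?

Others bid (5, 5, 5, 5): truth gives 0; bid 5 gives 30 > 0. Violating.
Others bid (5, 5, 5, 8): truth gives 0; bid 8 gives 27 > 0. Violating.
Others bid (5, 5, 5, 11): truth gives 0; bid 11 gives 24 > 0. Violating.
Others bid (5, 5, 5, 41): truth gives -35; bid 5 gives -5 > -35. Violating.
Others bid (5, 5, 5, 35): truth gives 0; no alternative beats it.
Others bid (5, 5, 8, 35): truth gives 0; no alternative beats it.
(Checking all 625 profiles: 450 have a profitable deviation, 175 do not.)

450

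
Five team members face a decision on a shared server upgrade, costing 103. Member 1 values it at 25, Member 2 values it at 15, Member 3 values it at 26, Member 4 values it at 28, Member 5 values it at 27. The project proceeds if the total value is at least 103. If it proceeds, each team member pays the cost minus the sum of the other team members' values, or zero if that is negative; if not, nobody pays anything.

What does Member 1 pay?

Total value 121 ≥ cost 103, so the project is built.
The other team members' values sum to 96.
Cost minus that sum is 103 - 96 = 7.

7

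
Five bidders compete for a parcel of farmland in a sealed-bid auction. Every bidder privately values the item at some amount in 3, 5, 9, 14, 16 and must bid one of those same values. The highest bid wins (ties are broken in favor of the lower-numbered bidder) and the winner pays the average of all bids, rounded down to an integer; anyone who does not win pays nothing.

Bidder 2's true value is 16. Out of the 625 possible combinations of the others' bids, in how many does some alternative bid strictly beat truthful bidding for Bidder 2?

104

Others bid (3, 3, 3, 3): truth gives 11; bid 5 gives 13 > 11. Violating.
Others bid (3, 3, 3, 5): truth gives 10; bid 5 gives 13 > 10. Violating.
Others bid (3, 3, 3, 9): truth gives 10; bid 9 gives 11 > 10. Violating.
Others bid (3, 3, 5, 3): truth gives 10; bid 5 gives 13 > 10. Violating.
Others bid (3, 3, 3, 14): truth gives 9; no alternative beats it.
Others bid (3, 3, 3, 16): truth gives 8; no alternative beats it.
(Checking all 625 profiles: 104 have a profitable deviation, 521 do not.)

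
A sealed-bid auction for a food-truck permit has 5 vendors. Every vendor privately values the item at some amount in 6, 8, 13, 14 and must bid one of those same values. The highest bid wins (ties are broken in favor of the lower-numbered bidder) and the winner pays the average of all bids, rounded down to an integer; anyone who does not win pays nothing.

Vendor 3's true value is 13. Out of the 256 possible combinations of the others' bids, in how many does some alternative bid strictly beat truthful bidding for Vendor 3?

108

Others bid (6, 6, 6, 6): truth gives 6; bid 8 gives 7 > 6. Violating.
Others bid (6, 6, 6, 8): truth gives 6; bid 8 gives 7 > 6. Violating.
Others bid (6, 6, 6, 14): truth gives 0; bid 14 gives 4 > 0. Violating.
Others bid (6, 6, 8, 6): truth gives 6; bid 8 gives 7 > 6. Violating.
Others bid (6, 6, 6, 13): truth gives 5; no alternative beats it.
Others bid (6, 6, 8, 13): truth gives 4; no alternative beats it.
(Checking all 256 profiles: 108 have a profitable deviation, 148 do not.)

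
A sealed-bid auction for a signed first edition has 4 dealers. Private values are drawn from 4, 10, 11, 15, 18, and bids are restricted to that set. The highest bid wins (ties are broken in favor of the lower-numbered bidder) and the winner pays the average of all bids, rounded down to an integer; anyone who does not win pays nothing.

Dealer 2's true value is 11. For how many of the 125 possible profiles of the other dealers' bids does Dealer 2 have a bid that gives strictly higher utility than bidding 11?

8

Others bid (4, 4, 15): truth gives 0; bid 15 gives 2 > 0. Violating.
Others bid (4, 15, 4): truth gives 0; bid 15 gives 2 > 0. Violating.
Others bid (11, 4, 4): truth gives 0; bid 15 gives 3 > 0. Violating.
Others bid (11, 4, 10): truth gives 0; bid 15 gives 1 > 0. Violating.
Others bid (4, 4, 4): truth gives 6; no alternative beats it.
Others bid (4, 4, 10): truth gives 4; no alternative beats it.
(Checking all 125 profiles: 8 have a profitable deviation, 117 do not.)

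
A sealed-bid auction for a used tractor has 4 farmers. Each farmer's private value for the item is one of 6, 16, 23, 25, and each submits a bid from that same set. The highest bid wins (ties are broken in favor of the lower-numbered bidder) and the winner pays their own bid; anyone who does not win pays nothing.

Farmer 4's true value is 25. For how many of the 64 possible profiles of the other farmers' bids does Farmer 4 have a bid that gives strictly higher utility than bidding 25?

8

Others bid (6, 6, 6): truth gives 0; bid 16 gives 9 > 0. Violating.
Others bid (6, 6, 16): truth gives 0; bid 23 gives 2 > 0. Violating.
Others bid (6, 16, 6): truth gives 0; bid 23 gives 2 > 0. Violating.
Others bid (6, 16, 16): truth gives 0; bid 23 gives 2 > 0. Violating.
Others bid (6, 6, 23): truth gives 0; no alternative beats it.
Others bid (6, 6, 25): truth gives 0; no alternative beats it.
(Checking all 64 profiles: 8 have a profitable deviation, 56 do not.)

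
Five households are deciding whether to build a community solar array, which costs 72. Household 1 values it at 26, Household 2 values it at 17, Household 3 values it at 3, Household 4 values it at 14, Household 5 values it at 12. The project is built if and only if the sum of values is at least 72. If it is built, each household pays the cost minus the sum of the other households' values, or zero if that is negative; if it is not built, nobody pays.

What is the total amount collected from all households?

Total value 72 ≥ cost 72, so it is built.
Household 1: others sum to 46; max(0, 72 - 46) = 26.
Household 2: others sum to 55; max(0, 72 - 55) = 17.
Household 3: others sum to 69; max(0, 72 - 69) = 3.
Household 4: others sum to 58; max(0, 72 - 58) = 14.
Household 5: others sum to 60; max(0, 72 - 60) = 12.
Total collected = 26 + 17 + 3 + 14 + 12 = 72.

72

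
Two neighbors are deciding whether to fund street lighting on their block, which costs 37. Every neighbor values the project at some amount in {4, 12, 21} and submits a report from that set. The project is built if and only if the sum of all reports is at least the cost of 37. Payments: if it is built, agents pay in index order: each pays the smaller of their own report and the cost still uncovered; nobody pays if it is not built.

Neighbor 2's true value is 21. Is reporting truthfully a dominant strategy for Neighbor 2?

Yes

Check each profile of the others' reports and compare truth against every alternative report.
Others report (21): truth gives 5, best alternative gives 0.
Others report (4): truth gives 0, best alternative gives 0.
Others report (12): truth gives 0, best alternative gives 0.
In every case the truthful report is at least as good as any alternative, so it is a dominant strategy.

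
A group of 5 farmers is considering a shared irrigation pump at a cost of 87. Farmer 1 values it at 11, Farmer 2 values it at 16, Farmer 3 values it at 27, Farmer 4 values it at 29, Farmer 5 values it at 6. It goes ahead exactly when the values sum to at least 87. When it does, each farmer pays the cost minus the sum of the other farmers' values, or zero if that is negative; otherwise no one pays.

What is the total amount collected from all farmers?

79

Total value 89 ≥ cost 87, so it is built.
Farmer 1: others sum to 78; max(0, 87 - 78) = 9.
Farmer 2: others sum to 73; max(0, 87 - 73) = 14.
Farmer 3: others sum to 62; max(0, 87 - 62) = 25.
Farmer 4: others sum to 60; max(0, 87 - 60) = 27.
Farmer 5: others sum to 83; max(0, 87 - 83) = 4.
Total collected = 9 + 14 + 25 + 27 + 4 = 79.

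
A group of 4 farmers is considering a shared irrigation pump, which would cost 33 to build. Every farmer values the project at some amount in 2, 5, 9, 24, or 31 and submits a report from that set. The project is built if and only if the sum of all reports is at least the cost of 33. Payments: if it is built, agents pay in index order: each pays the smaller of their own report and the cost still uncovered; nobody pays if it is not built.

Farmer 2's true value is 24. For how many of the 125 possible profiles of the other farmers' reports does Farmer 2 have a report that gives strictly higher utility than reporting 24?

74

Others report (2, 2, 24): truth gives 0; report 5 gives 19 > 0. Violating.
Others report (2, 2, 31): truth gives 0; report 2 gives 22 > 0. Violating.
Others report (2, 5, 24): truth gives 0; report 2 gives 22 > 0. Violating.
Others report (2, 5, 31): truth gives 0; report 2 gives 22 > 0. Violating.
Others report (2, 2, 2): truth gives 0; no alternative beats it.
Others report (2, 2, 5): truth gives 0; no alternative beats it.
(Checking all 125 profiles: 74 have a profitable deviation, 51 do not.)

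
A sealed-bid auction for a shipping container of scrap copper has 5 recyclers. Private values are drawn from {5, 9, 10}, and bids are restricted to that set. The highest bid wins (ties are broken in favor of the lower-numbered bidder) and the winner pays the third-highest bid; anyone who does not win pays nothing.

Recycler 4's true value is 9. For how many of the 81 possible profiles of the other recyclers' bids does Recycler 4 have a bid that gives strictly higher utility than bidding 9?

Others bid (5, 5, 5, 10): truth gives 0; bid 10 gives 4 > 0. Violating.
Others bid (5, 5, 9, 5): truth gives 0; bid 10 gives 4 > 0. Violating.
Others bid (5, 9, 5, 5): truth gives 0; bid 10 gives 4 > 0. Violating.
Others bid (9, 5, 5, 5): truth gives 0; bid 10 gives 4 > 0. Violating.
Others bid (5, 5, 5, 5): truth gives 4; no alternative beats it.
Others bid (5, 5, 5, 9): truth gives 4; no alternative beats it.
(Checking all 81 profiles: 4 have a profitable deviation, 77 do not.)

4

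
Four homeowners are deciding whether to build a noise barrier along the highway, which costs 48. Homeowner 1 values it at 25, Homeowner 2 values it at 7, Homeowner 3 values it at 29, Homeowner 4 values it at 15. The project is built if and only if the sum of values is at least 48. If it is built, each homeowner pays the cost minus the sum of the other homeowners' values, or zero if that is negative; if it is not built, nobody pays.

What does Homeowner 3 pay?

Total value 76 ≥ cost 48, so the project is built.
The other homeowners' values sum to 47.
Cost minus that sum is 48 - 47 = 1.

1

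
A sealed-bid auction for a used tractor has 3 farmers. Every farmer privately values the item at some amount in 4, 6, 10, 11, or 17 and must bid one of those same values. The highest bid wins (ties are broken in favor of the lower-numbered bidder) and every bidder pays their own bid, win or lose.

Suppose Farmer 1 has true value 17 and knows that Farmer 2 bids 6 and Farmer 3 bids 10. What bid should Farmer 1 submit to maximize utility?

Bid 4: loses but pays 4, utility -4.
Bid 6: loses but pays 6, utility -6.
Bid 10: wins, pays 10, utility 17 - 10 = 7.
Bid 11: wins, pays 11, utility 17 - 11 = 6.
Bid 17: wins, pays 17, utility 17 - 17 = 0.
The best choice is 10 with utility 7.

10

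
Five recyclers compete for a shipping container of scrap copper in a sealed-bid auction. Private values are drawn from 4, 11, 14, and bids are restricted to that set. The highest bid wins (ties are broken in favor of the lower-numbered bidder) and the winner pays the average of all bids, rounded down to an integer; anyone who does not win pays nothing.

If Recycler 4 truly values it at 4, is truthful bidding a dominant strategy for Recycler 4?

Yes

Check each profile of the others' bids and compare truth against every alternative bid.
Others bid (4, 4, 4, 11): truth gives 0, best alternative gives -2.
Others bid (4, 4, 4, 4): truth gives 0, best alternative gives -1.
Others bid (4, 4, 4, 14): truth gives 0, best alternative gives 0.
Others bid (4, 4, 11, 4): truth gives 0, best alternative gives 0.
Others bid (4, 4, 11, 11): truth gives 0, best alternative gives 0.
Others bid (4, 4, 11, 14): truth gives 0, best alternative gives 0.
(Remaining 75 profiles checked similarly; truth is weakly best in each.)
In every case the truthful bid is at least as good as any alternative, so it is a dominant strategy.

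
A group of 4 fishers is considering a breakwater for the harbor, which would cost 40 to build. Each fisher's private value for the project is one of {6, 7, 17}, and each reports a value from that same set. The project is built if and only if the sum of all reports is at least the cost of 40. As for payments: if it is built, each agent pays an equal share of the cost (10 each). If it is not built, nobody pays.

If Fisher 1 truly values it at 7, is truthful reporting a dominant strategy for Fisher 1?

Yes

Check each profile of the others' reports and compare truth against every alternative report.
Others report (6, 17, 17): truth gives -3, best alternative gives -3.
Others report (7, 17, 17): truth gives -3, best alternative gives -3.
Others report (17, 6, 17): truth gives -3, best alternative gives -3.
Others report (17, 7, 17): truth gives -3, best alternative gives -3.
Others report (17, 17, 6): truth gives -3, best alternative gives -3.
Others report (17, 17, 7): truth gives -3, best alternative gives -3.
(Remaining 21 profiles checked similarly; truth is weakly best in each.)
In every case the truthful report is at least as good as any alternative, so it is a dominant strategy.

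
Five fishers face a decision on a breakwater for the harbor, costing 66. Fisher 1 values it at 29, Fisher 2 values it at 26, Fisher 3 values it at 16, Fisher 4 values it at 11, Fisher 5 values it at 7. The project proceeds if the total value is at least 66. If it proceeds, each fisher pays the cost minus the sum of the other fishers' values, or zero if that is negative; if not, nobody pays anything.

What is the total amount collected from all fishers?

9

Total value 89 ≥ cost 66, so it is built.
Fisher 1: others sum to 60; max(0, 66 - 60) = 6.
Fisher 2: others sum to 63; max(0, 66 - 63) = 3.
Fisher 3: others sum to 73; max(0, 66 - 73) = 0.
Fisher 4: others sum to 78; max(0, 66 - 78) = 0.
Fisher 5: others sum to 82; max(0, 66 - 82) = 0.
Total collected = 6 + 3 + 0 + 0 + 0 = 9.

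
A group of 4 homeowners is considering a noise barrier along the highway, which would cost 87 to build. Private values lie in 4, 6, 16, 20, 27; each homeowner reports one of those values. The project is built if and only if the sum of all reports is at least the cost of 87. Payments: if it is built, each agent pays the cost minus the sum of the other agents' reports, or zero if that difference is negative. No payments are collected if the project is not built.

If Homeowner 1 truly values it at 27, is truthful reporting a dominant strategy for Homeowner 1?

Yes

Check each profile of the others' reports and compare truth against every alternative report.
Others report (16, 20, 27): truth gives 3, best alternative gives 0.
Others report (16, 27, 20): truth gives 3, best alternative gives 0.
Others report (20, 16, 27): truth gives 3, best alternative gives 0.
Others report (20, 27, 16): truth gives 3, best alternative gives 0.
Others report (27, 16, 20): truth gives 3, best alternative gives 0.
Others report (27, 20, 16): truth gives 3, best alternative gives 0.
(Remaining 119 profiles checked similarly; truth is weakly best in each.)
In every case the truthful report is at least as good as any alternative, so it is a dominant strategy.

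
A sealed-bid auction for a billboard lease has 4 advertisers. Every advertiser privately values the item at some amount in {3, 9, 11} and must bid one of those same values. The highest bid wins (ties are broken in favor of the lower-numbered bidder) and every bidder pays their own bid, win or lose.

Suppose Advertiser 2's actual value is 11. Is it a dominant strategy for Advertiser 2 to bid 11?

Consider the case where Advertiser 1 bids 3, Advertiser 3 bids 3 and Advertiser 4 bids 3.
Truthful bid 11: wins, pays 11, utility 11 - 11 = 0.
Bid 9 instead: wins, pays 9, utility 11 - 9 = 2.
Since 2 > 0, bidding 9 is strictly better here, so truthful bidding is not dominant.

No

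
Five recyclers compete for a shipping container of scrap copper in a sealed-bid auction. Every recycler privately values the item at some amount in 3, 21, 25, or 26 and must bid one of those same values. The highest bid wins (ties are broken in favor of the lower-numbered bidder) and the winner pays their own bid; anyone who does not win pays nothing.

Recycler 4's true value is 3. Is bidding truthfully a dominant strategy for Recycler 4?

Yes

Check each profile of the others' bids and compare truth against every alternative bid.
Others bid (3, 3, 3, 3): truth gives 0, best alternative gives -18.
Others bid (3, 3, 3, 21): truth gives 0, best alternative gives -18.
Others bid (3, 3, 3, 25): truth gives 0, best alternative gives 0.
Others bid (3, 3, 3, 26): truth gives 0, best alternative gives 0.
Others bid (3, 3, 21, 3): truth gives 0, best alternative gives 0.
Others bid (3, 3, 21, 21): truth gives 0, best alternative gives 0.
(Remaining 250 profiles checked similarly; truth is weakly best in each.)
In every case the truthful bid is at least as good as any alternative, so it is a dominant strategy.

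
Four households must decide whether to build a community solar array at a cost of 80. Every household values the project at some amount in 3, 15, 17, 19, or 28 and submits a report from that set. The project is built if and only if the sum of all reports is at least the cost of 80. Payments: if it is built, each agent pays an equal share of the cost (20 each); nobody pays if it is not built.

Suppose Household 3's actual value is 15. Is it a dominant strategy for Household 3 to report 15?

No

Consider the case where Household 1 reports 15, Household 2 reports 28 and Household 4 reports 28.
Truthful report 15: project built, pays 20, utility 15 - 20 = -5.
Report 3 instead: project not built, utility 0.
Since 0 > -5, reporting 3 is strictly better here, so truthful reporting is not dominant.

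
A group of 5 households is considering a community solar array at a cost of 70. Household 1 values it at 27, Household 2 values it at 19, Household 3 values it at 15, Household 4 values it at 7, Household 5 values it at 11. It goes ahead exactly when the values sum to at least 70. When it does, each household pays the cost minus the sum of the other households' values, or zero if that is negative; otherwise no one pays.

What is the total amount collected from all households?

36

Total value 79 ≥ cost 70, so it is built.
Household 1: others sum to 52; max(0, 70 - 52) = 18.
Household 2: others sum to 60; max(0, 70 - 60) = 10.
Household 3: others sum to 64; max(0, 70 - 64) = 6.
Household 4: others sum to 72; max(0, 70 - 72) = 0.
Household 5: others sum to 68; max(0, 70 - 68) = 2.
Total collected = 18 + 10 + 6 + 0 + 2 = 36.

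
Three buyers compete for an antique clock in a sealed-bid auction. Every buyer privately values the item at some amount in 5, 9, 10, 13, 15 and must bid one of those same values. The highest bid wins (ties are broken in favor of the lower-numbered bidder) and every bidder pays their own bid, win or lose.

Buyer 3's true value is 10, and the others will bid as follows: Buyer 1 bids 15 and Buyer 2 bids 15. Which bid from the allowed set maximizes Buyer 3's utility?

Bid 5: loses but pays 5, utility -5.
Bid 9: loses but pays 9, utility -9.
Bid 10: loses but pays 10, utility -10.
Bid 13: loses but pays 13, utility -13.
Bid 15: loses but pays 15, utility -15.
The best choice is 5 with utility -5.

5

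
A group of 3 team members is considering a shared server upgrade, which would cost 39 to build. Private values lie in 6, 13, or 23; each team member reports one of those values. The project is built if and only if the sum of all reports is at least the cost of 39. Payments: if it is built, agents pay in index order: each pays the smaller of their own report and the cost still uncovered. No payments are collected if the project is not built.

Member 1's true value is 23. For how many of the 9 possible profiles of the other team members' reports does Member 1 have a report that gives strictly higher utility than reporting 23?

6

Others report (6, 23): truth gives 0; report 13 gives 10 > 0. Violating.
Others report (13, 13): truth gives 0; report 13 gives 10 > 0. Violating.
Others report (13, 23): truth gives 0; report 6 gives 17 > 0. Violating.
Others report (23, 6): truth gives 0; report 13 gives 10 > 0. Violating.
Others report (6, 6): truth gives 0; no alternative beats it.
Others report (6, 13): truth gives 0; no alternative beats it.
(Checking all 9 profiles: 6 have a profitable deviation, 3 do not.)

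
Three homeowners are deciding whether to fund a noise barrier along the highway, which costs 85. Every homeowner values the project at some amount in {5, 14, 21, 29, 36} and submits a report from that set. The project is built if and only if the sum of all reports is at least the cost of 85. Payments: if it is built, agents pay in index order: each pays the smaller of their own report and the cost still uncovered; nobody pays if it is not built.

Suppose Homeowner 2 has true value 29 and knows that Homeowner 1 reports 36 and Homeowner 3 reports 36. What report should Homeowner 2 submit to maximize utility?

14

Report 5: project not built, utility 0.
Report 14: project built, pays 14, utility 29 - 14 = 15.
Report 21: project built, pays 21, utility 29 - 21 = 8.
Report 29: project built, pays 29, utility 29 - 29 = 0.
Report 36: project built, pays 36, utility 29 - 36 = -7.
The best choice is 14 with utility 15.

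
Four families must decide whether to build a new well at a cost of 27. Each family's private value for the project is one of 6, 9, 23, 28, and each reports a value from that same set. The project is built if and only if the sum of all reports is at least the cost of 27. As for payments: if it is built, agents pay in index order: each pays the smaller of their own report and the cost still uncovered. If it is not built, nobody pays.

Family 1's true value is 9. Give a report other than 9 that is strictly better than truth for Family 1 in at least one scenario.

Suppose Family 2 reports 6, Family 3 reports 6 and Family 4 reports 9.
Report 9: project built, pays 9, utility 9 - 9 = 0.
Report 6: project built, pays 6, utility 9 - 6 = 3.
So reporting 6 beats truth here (3 > 0).

6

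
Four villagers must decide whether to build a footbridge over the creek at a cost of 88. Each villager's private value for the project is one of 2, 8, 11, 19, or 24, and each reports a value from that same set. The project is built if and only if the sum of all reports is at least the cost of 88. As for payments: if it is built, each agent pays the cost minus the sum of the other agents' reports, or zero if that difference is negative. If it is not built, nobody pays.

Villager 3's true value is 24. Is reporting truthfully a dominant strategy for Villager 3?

Yes

Check each profile of the others' reports and compare truth against every alternative report.
Others report (19, 24, 24): truth gives 3, best alternative gives 0.
Others report (24, 19, 24): truth gives 3, best alternative gives 0.
Others report (24, 24, 19): truth gives 3, best alternative gives 0.
Others report (24, 24, 24): truth gives 8, best alternative gives 8.
Others report (2, 2, 2): truth gives 0, best alternative gives 0.
Others report (2, 2, 8): truth gives 0, best alternative gives 0.
(Remaining 119 profiles checked similarly; truth is weakly best in each.)
In every case the truthful report is at least as good as any alternative, so it is a dominant strategy.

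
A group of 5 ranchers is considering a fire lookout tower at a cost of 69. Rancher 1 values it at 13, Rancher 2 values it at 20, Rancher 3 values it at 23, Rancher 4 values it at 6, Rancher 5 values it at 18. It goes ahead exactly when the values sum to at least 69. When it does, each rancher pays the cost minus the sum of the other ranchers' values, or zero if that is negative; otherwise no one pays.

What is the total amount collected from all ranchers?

30

Total value 80 ≥ cost 69, so it is built.
Rancher 1: others sum to 67; max(0, 69 - 67) = 2.
Rancher 2: others sum to 60; max(0, 69 - 60) = 9.
Rancher 3: others sum to 57; max(0, 69 - 57) = 12.
Rancher 4: others sum to 74; max(0, 69 - 74) = 0.
Rancher 5: others sum to 62; max(0, 69 - 62) = 7.
Total collected = 2 + 9 + 12 + 0 + 7 = 30.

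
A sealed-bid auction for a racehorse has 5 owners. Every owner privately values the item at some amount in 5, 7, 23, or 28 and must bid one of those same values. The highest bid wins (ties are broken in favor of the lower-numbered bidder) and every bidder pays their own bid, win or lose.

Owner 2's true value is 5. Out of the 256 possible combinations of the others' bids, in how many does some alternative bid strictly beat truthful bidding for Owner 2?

8

Others bid (5, 5, 5, 5): truth gives -5; bid 7 gives -2 > -5. Violating.
Others bid (5, 5, 5, 7): truth gives -5; bid 7 gives -2 > -5. Violating.
Others bid (5, 5, 7, 5): truth gives -5; bid 7 gives -2 > -5. Violating.
Others bid (5, 5, 7, 7): truth gives -5; bid 7 gives -2 > -5. Violating.
Others bid (5, 5, 5, 23): truth gives -5; no alternative beats it.
Others bid (5, 5, 5, 28): truth gives -5; no alternative beats it.
(Checking all 256 profiles: 8 have a profitable deviation, 248 do not.)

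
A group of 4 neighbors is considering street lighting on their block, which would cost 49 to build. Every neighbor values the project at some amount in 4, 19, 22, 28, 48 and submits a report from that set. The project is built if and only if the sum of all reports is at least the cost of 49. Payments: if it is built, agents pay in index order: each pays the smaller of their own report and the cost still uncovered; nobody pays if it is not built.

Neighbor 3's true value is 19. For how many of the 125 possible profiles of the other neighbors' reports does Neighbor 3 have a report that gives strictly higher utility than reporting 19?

42

Others report (4, 4, 48): truth gives 0; report 4 gives 15 > 0. Violating.
Others report (4, 19, 22): truth gives 0; report 4 gives 15 > 0. Violating.
Others report (4, 19, 28): truth gives 0; report 4 gives 15 > 0. Violating.
Others report (4, 19, 48): truth gives 0; report 4 gives 15 > 0. Violating.
Others report (4, 4, 4): truth gives 0; no alternative beats it.
Others report (4, 4, 19): truth gives 0; no alternative beats it.
(Checking all 125 profiles: 42 have a profitable deviation, 83 do not.)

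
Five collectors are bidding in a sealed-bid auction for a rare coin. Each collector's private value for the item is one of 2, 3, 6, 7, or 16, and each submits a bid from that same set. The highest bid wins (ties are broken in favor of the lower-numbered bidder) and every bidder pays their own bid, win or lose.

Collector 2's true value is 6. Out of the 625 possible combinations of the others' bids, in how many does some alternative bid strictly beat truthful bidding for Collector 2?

Others bid (2, 2, 2, 2): truth gives 0; bid 3 gives 3 > 0. Violating.
Others bid (2, 2, 2, 3): truth gives 0; bid 3 gives 3 > 0. Violating.
Others bid (2, 2, 2, 7): truth gives -6; bid 7 gives -1 > -6. Violating.
Others bid (2, 2, 2, 16): truth gives -6; bid 2 gives -2 > -6. Violating.
Others bid (2, 2, 2, 6): truth gives 0; no alternative beats it.
Others bid (2, 2, 3, 6): truth gives 0; no alternative beats it.
(Checking all 625 profiles: 579 have a profitable deviation, 46 do not.)

579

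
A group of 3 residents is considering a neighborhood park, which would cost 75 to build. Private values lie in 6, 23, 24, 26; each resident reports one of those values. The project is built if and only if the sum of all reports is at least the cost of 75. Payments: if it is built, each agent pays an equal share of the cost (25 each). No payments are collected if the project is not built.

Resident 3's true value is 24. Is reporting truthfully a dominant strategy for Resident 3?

No

Consider the case where Resident 1 reports 26 and Resident 2 reports 26.
Truthful report 24: project built, pays 25, utility 24 - 25 = -1.
Report 6 instead: project not built, utility 0.
Since 0 > -1, reporting 6 is strictly better here, so truthful reporting is not dominant.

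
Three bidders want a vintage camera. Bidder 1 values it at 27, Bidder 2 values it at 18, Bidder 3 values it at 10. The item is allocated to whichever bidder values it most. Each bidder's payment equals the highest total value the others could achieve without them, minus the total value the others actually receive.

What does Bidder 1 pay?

Bidder 1 has the highest value and receives the item.
Without Bidder 1, the item would go to the next-highest value, 18, so the others could achieve 18.
With Bidder 1 present and winning, the others receive nothing, so their total is 0.
Payment = 18 - 0 = 18.

18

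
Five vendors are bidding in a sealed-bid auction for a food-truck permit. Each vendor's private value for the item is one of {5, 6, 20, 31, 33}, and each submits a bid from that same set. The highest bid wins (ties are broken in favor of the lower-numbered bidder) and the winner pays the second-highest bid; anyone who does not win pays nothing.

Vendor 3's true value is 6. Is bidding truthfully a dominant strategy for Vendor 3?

Yes

Check each profile of the others' bids and compare truth against every alternative bid.
Others bid (5, 5, 5, 5): truth gives 1, best alternative gives 1.
Others bid (5, 5, 5, 6): truth gives 0, best alternative gives 0.
Others bid (5, 5, 5, 20): truth gives 0, best alternative gives 0.
Others bid (5, 5, 5, 31): truth gives 0, best alternative gives 0.
Others bid (5, 5, 5, 33): truth gives 0, best alternative gives 0.
Others bid (5, 5, 6, 5): truth gives 0, best alternative gives 0.
(Remaining 619 profiles checked similarly; truth is weakly best in each.)
In every case the truthful bid is at least as good as any alternative, so it is a dominant strategy.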